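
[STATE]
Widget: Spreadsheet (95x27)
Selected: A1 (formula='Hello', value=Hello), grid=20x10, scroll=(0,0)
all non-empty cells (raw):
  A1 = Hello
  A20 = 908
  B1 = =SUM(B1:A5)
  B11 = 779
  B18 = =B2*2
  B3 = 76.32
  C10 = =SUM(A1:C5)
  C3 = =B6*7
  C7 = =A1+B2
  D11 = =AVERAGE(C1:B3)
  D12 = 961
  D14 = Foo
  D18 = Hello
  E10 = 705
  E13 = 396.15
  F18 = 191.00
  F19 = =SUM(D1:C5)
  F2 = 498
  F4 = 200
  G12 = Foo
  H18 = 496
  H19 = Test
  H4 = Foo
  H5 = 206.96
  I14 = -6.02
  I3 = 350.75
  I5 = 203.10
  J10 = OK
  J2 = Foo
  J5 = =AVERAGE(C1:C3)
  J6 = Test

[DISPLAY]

A1: Hello                                                                                      
       A       B       C       D       E       F       G       H       I       J               
-----------------------------------------------------------------------------------------------
  1 [Hello] #CIRC!         0       0       0       0       0       0       0       0           
  2        0       0       0       0       0     498       0       0       0Foo                
  3        0   76.32       0       0       0       0       0       0  350.75       0           
  4        0       0       0       0       0     200       0Foo            0       0           
  5        0       0       0       0       0       0       0  206.96  203.10       0           
  6        0       0       0       0       0       0       0       0       0Test               
  7        0       0#ERR!          0       0       0       0       0       0       0           
  8        0       0       0       0       0       0       0       0       0       0           
  9        0       0       0       0       0       0       0       0       0       0           
 10        0       0#CIRC!         0     705       0       0       0       0OK                 
 11        0     779       0#CIRC!         0       0       0       0       0       0           
 12        0       0       0     961       0       0Foo            0       0       0           
 13        0       0       0       0  396.15       0       0       0       0       0           
 14        0       0       0Foo            0       0       0       0   -6.02       0           
 15        0       0       0       0       0       0       0       0       0       0           
 16        0       0       0       0       0       0       0       0       0       0           
 17        0       0       0       0       0       0       0       0       0       0           
 18        0       0       0Hello          0     191       0     496       0       0           
 19        0       0       0       0       0       0       0Test           0       0           
 20      908       0       0       0       0       0       0       0       0       0           
                                                                                               
                                                                                               
                                                                                               
                                                                                               


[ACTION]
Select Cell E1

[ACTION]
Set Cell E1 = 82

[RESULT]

E1: 82                                                                                         
       A       B       C       D       E       F       G       H       I       J               
-----------------------------------------------------------------------------------------------
  1 Hello   #CIRC!         0       0    [82]       0       0       0       0       0           
  2        0       0       0       0       0     498       0       0       0Foo                
  3        0   76.32       0       0       0       0       0       0  350.75       0           
  4        0       0       0       0       0     200       0Foo            0       0           
  5        0       0       0       0       0       0       0  206.96  203.10       0           
  6        0       0       0       0       0       0       0       0       0Test               
  7        0       0#ERR!          0       0       0       0       0       0       0           
  8        0       0       0       0       0       0       0       0       0       0           
  9        0       0       0       0       0       0       0       0       0       0           
 10        0       0#CIRC!         0     705       0       0       0       0OK                 
 11        0     779       0#CIRC!         0       0       0       0       0       0           
 12        0       0       0     961       0       0Foo            0       0       0           
 13        0       0       0       0  396.15       0       0       0       0       0           
 14        0       0       0Foo            0       0       0       0   -6.02       0           
 15        0       0       0       0       0       0       0       0       0       0           
 16        0       0       0       0       0       0       0       0       0       0           
 17        0       0       0       0       0       0       0       0       0       0           
 18        0       0       0Hello          0     191       0     496       0       0           
 19        0       0       0       0       0       0       0Test           0       0           
 20      908       0       0       0       0       0       0       0       0       0           
                                                                                               
                                                                                               
                                                                                               
                                                                                               


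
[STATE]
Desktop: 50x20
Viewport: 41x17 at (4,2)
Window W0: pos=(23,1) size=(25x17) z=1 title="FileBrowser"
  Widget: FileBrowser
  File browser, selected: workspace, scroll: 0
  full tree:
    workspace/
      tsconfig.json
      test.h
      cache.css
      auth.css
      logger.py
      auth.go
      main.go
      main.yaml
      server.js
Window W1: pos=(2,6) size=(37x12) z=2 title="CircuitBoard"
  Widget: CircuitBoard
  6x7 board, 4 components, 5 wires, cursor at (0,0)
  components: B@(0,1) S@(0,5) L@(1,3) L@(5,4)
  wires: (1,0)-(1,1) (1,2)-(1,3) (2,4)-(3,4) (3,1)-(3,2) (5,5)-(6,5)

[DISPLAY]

                   ┃ FileBrowser         
                   ┠─────────────────────
                   ┃> [-] workspace/     
                   ┃    tsconfig.json    
━━━━━━━━━━━━━━━━━━━━━━━━━━━━━━━━━━┓      
CircuitBoard                      ┃      
──────────────────────────────────┨      
  0 1 2 3 4 5                     ┃      
  [.]  B               S          ┃      
                                  ┃      
   · ─ ·   · ─ L                  ┃      
                                  ┃      
                   ·              ┃      
                   │              ┃      
       · ─ ·       ·              ┃      
━━━━━━━━━━━━━━━━━━━━━━━━━━━━━━━━━━┛━━━━━━
                                         


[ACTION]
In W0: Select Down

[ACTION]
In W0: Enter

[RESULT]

                   ┃ FileBrowser         
                   ┠─────────────────────
                   ┃  [-] workspace/     
                   ┃  > tsconfig.json    
━━━━━━━━━━━━━━━━━━━━━━━━━━━━━━━━━━┓      
CircuitBoard                      ┃      
──────────────────────────────────┨      
  0 1 2 3 4 5                     ┃      
  [.]  B               S          ┃      
                                  ┃      
   · ─ ·   · ─ L                  ┃      
                                  ┃      
                   ·              ┃      
                   │              ┃      
       · ─ ·       ·              ┃      
━━━━━━━━━━━━━━━━━━━━━━━━━━━━━━━━━━┛━━━━━━
                                         


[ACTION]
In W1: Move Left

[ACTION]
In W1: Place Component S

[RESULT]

                   ┃ FileBrowser         
                   ┠─────────────────────
                   ┃  [-] workspace/     
                   ┃  > tsconfig.json    
━━━━━━━━━━━━━━━━━━━━━━━━━━━━━━━━━━┓      
CircuitBoard                      ┃      
──────────────────────────────────┨      
  0 1 2 3 4 5                     ┃      
  [S]  B               S          ┃      
                                  ┃      
   · ─ ·   · ─ L                  ┃      
                                  ┃      
                   ·              ┃      
                   │              ┃      
       · ─ ·       ·              ┃      
━━━━━━━━━━━━━━━━━━━━━━━━━━━━━━━━━━┛━━━━━━
                                         


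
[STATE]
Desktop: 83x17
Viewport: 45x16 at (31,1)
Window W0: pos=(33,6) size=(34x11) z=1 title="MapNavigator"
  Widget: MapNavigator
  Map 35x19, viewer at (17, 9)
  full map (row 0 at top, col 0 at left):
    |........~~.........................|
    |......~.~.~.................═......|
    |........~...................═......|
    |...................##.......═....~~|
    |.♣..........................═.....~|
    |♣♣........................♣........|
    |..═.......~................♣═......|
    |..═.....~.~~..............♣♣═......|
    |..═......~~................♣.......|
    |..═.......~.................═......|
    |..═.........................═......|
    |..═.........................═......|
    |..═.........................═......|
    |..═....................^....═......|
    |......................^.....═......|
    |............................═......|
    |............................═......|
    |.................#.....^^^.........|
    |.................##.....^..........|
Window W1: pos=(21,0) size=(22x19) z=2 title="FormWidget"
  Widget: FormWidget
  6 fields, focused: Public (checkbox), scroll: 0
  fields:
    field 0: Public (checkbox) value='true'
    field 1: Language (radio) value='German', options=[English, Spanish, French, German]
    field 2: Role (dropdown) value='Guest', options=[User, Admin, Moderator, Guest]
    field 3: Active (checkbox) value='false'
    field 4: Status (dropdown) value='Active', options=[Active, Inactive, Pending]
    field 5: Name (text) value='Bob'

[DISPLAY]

et         ┃                                 
───────────┨                                 
     [x]   ┃                                 
e:   ( ) En┃                                 
     [Gue▼]┃                                 
     [ ]   ┃━━━━━━━━━━━━━━━━━━━━━━━┓         
     [Act▼]┃ator                   ┃         
     [Bob ]┃───────────────────────┨         
           ┃~................♣═....┃         
           ┃~~..............♣♣═....┃         
           ┃~................♣.....┃         
           ┃~......@..........═....┃         
           ┃..................═....┃         
           ┃..................═....┃         
           ┃..................═....┃         
           ┃━━━━━━━━━━━━━━━━━━━━━━━┛         


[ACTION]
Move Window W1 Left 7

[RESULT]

    ┃                                        
────┨                                        
]   ┃                                        
) En┃                                        
ue▼]┃                                        
]   ┃━━━━━━━━━━━━━━━━━━━━━━━━━━━━━━┓         
ct▼]┃apNavigator                   ┃         
ob ]┃──────────────────────────────┨         
    ┃.......~................♣═....┃         
    ┃.....~.~~..............♣♣═....┃         
    ┃......~~................♣.....┃         
    ┃.......~......@..........═....┃         
    ┃.........................═....┃         
    ┃.........................═....┃         
    ┃.........................═....┃         
    ┃━━━━━━━━━━━━━━━━━━━━━━━━━━━━━━┛         


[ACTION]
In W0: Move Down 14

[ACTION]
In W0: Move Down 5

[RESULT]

    ┃                                        
────┨                                        
]   ┃                                        
) En┃                                        
ue▼]┃                                        
]   ┃━━━━━━━━━━━━━━━━━━━━━━━━━━━━━━┓         
ct▼]┃apNavigator                   ┃         
ob ]┃──────────────────────────────┨         
    ┃.........................═....┃         
    ┃.........................═....┃         
    ┃..............#.....^^^.......┃         
    ┃..............@#.....^........┃         
    ┃                              ┃         
    ┃                              ┃         
    ┃                              ┃         
    ┃━━━━━━━━━━━━━━━━━━━━━━━━━━━━━━┛         


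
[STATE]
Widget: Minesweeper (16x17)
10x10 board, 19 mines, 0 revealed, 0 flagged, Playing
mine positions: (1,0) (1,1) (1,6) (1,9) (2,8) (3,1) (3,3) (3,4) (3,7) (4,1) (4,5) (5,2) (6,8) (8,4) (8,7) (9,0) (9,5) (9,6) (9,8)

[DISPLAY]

■■■■■■■■■■      
■■■■■■■■■■      
■■■■■■■■■■      
■■■■■■■■■■      
■■■■■■■■■■      
■■■■■■■■■■      
■■■■■■■■■■      
■■■■■■■■■■      
■■■■■■■■■■      
■■■■■■■■■■      
                
                
                
                
                
                
                


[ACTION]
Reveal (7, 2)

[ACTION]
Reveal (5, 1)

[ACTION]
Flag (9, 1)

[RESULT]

■■■■■■■■■■      
■■■■■■■■■■      
■■■■■■■■■■      
■■■■■■■■■■      
■■■■■■■■■■      
12■■■■■■■■      
 111■■■■■■      
   1■■■■■■      
11 1■■■■■■      
■1 1■■■■■■      
                
                
                
                
                
                
                


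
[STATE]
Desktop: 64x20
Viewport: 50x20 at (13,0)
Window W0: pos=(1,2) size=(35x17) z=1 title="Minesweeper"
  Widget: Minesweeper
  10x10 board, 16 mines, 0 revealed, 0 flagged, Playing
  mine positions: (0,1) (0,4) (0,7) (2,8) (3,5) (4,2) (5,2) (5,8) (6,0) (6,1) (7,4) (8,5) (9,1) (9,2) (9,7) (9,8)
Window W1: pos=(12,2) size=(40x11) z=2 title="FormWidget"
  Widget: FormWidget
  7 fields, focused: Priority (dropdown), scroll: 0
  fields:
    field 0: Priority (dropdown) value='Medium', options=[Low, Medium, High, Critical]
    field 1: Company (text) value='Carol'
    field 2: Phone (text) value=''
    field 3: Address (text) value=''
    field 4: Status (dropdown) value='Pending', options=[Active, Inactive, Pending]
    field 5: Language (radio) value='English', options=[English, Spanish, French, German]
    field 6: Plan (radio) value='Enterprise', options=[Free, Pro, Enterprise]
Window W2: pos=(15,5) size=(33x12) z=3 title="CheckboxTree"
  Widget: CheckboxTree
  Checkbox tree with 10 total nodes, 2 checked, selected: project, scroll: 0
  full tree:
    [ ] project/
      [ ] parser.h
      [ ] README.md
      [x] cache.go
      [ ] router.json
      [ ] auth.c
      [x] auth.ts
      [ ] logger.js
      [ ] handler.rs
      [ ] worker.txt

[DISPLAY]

                                                  
                                                  
━━━━━━━━━━━━━━━━━━━━━━━━━━━━━━━━━━━━━━┓           
 FormWidget                           ┃           
──────────────────────────────────────┨           
> ┏━━━━━━━━━━━━━━━━━━━━━━━━━━━━━━━┓ ▼]┃           
  ┃ CheckboxTree                  ┃  ]┃           
  ┠───────────────────────────────┨  ]┃           
  ┃>[-] project/                  ┃  ]┃           
  ┃   [ ] parser.h                ┃ ▼]┃           
  ┃   [ ] README.md               ┃ish┃           
  ┃   [x] cache.go                ┃) E┃           
━━┃   [ ] router.json             ┃━━━┛           
  ┃   [ ] auth.c                  ┃               
  ┃   [x] auth.ts                 ┃               
  ┃   [ ] logger.js               ┃               
  ┗━━━━━━━━━━━━━━━━━━━━━━━━━━━━━━━┛               
                      ┃                           
━━━━━━━━━━━━━━━━━━━━━━┛                           
                                                  


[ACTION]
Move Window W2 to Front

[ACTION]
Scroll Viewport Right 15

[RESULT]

                                                  
                                                  
━━━━━━━━━━━━━━━━━━━━━━━━━━━━━━━━━━━━━┓            
FormWidget                           ┃            
─────────────────────────────────────┨            
 ┏━━━━━━━━━━━━━━━━━━━━━━━━━━━━━━━┓ ▼]┃            
 ┃ CheckboxTree                  ┃  ]┃            
 ┠───────────────────────────────┨  ]┃            
 ┃>[-] project/                  ┃  ]┃            
 ┃   [ ] parser.h                ┃ ▼]┃            
 ┃   [ ] README.md               ┃ish┃            
 ┃   [x] cache.go                ┃) E┃            
━┃   [ ] router.json             ┃━━━┛            
 ┃   [ ] auth.c                  ┃                
 ┃   [x] auth.ts                 ┃                
 ┃   [ ] logger.js               ┃                
 ┗━━━━━━━━━━━━━━━━━━━━━━━━━━━━━━━┛                
                     ┃                            
━━━━━━━━━━━━━━━━━━━━━┛                            
                                                  


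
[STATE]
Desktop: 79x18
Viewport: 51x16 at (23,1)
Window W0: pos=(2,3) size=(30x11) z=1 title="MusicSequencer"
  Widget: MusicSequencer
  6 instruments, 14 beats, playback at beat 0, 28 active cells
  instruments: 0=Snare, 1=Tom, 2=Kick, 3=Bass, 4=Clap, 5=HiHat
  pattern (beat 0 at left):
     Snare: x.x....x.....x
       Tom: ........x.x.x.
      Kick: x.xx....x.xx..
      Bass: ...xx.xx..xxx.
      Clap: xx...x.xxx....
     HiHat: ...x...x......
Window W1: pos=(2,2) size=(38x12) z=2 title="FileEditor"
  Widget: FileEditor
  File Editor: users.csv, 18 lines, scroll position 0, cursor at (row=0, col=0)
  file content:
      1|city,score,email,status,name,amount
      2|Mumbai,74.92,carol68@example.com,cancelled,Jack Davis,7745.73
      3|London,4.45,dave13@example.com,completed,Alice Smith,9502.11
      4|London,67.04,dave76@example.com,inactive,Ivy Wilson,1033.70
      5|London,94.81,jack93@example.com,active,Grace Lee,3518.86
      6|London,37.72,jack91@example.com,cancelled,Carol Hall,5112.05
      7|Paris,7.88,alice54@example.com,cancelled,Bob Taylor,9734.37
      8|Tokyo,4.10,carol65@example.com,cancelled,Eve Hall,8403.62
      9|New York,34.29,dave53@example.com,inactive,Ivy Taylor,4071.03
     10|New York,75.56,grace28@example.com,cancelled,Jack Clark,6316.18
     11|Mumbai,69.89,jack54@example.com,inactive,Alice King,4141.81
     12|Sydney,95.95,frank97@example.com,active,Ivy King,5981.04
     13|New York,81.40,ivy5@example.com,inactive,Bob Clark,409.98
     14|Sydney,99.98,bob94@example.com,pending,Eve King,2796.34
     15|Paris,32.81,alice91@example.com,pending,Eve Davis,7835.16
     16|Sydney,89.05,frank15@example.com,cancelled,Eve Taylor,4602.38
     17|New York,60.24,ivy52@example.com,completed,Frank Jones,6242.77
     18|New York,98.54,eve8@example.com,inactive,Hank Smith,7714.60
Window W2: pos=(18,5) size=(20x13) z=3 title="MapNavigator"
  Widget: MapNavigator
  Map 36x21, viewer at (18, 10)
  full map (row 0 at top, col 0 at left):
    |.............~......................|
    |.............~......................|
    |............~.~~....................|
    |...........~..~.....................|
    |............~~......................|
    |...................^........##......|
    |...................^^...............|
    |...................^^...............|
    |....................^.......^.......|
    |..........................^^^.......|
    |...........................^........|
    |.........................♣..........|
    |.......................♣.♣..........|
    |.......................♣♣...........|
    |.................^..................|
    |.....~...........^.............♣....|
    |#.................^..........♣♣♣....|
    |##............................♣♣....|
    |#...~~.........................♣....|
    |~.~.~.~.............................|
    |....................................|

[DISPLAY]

                                                   
━━━━━━━━━━━━━━━━┓                                  
                ┃                                  
────────────────┨                                  
━━━━━━━━━━━━━━┓▲┃                                  
Navigator     ┃█┃                                  
──────────────┨░┃                                  
......^^......┃░┃                                  
......^^......┃░┃                                  
.......^......┃░┃                                  
.............^┃░┃                                  
.....@........┃▼┃                                  
............♣.┃━┛                                  
..........♣.♣.┃                                    
..........♣♣..┃                                    
....^.........┃                                    


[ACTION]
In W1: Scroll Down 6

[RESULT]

                                                   
━━━━━━━━━━━━━━━━┓                                  
                ┃                                  
────────────────┨                                  
━━━━━━━━━━━━━━┓▲┃                                  
Navigator     ┃░┃                                  
──────────────┨░┃                                  
......^^......┃░┃                                  
......^^......┃█┃                                  
.......^......┃░┃                                  
.............^┃░┃                                  
.....@........┃▼┃                                  
............♣.┃━┛                                  
..........♣.♣.┃                                    
..........♣♣..┃                                    
....^.........┃                                    


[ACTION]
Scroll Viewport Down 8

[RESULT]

━━━━━━━━━━━━━━━━┓                                  
                ┃                                  
────────────────┨                                  
━━━━━━━━━━━━━━┓▲┃                                  
Navigator     ┃░┃                                  
──────────────┨░┃                                  
......^^......┃░┃                                  
......^^......┃█┃                                  
.......^......┃░┃                                  
.............^┃░┃                                  
.....@........┃▼┃                                  
............♣.┃━┛                                  
..........♣.♣.┃                                    
..........♣♣..┃                                    
....^.........┃                                    
━━━━━━━━━━━━━━┛                                    


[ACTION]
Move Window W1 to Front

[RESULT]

━━━━━━━━━━━━━━━━┓                                  
                ┃                                  
────────────────┨                                  
xample.com,canc▲┃                                  
xample.com,canc░┃                                  
3@example.com,i░┃                                  
28@example.com,░┃                                  
example.com,ina█┃                                  
@example.com,ac░┃                                  
example.com,ina░┃                                  
xample.com,pend▼┃                                  
━━━━━━━━━━━━━━━━┛                                  
..........♣.♣.┃                                    
..........♣♣..┃                                    
....^.........┃                                    
━━━━━━━━━━━━━━┛                                    


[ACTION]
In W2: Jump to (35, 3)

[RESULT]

━━━━━━━━━━━━━━━━┓                                  
                ┃                                  
────────────────┨                                  
xample.com,canc▲┃                                  
xample.com,canc░┃                                  
3@example.com,i░┃                                  
28@example.com,░┃                                  
example.com,ina█┃                                  
@example.com,ac░┃                                  
example.com,ina░┃                                  
xample.com,pend▼┃                                  
━━━━━━━━━━━━━━━━┛                                  
......        ┃                                    
......        ┃                                    
......        ┃                                    
━━━━━━━━━━━━━━┛                                    


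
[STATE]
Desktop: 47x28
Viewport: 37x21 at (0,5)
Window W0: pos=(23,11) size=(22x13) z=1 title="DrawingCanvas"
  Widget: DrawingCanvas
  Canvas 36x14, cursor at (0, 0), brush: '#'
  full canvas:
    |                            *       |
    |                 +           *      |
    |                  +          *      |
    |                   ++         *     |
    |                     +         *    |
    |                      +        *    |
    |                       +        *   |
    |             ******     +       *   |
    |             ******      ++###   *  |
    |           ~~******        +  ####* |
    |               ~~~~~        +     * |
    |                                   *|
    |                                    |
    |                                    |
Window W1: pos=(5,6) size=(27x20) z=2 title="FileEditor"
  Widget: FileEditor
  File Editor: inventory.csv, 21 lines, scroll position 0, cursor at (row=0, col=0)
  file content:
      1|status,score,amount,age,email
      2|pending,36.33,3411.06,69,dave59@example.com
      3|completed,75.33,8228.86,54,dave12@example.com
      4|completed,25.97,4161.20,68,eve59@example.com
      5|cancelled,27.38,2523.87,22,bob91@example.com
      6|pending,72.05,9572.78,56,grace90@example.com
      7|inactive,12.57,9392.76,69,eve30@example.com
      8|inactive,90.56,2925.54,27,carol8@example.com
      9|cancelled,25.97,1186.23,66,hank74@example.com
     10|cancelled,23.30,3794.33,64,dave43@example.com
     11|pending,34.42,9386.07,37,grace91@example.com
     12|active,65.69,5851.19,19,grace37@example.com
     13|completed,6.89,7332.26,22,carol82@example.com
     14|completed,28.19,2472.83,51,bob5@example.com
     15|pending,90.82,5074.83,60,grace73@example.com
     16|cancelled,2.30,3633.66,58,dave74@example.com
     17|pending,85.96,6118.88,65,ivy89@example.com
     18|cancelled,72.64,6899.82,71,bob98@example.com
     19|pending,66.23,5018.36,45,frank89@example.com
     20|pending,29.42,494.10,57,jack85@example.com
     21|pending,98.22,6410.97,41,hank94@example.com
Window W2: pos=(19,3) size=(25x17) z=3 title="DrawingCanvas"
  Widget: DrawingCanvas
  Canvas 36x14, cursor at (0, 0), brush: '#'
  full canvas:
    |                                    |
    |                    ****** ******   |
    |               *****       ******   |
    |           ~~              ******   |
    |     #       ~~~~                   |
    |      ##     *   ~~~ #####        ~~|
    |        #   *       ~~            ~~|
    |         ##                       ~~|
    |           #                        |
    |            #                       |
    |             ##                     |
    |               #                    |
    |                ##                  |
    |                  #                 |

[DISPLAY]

                   ┠─────────────────
     ┏━━━━━━━━━━━━━┃+                
     ┃ FileEditor  ┃                 
     ┠─────────────┃               **
     ┃█tatus,score,┃           ~~    
     ┃pending,36.33┃     #       ~~~~
     ┃completed,75.┃      ##     *   
     ┃completed,25.┃        #   *    
     ┃cancelled,27.┃         ##      
     ┃pending,72.05┃           #     
     ┃inactive,12.5┃            #    
     ┃inactive,90.5┃             ##  
     ┃cancelled,25.┃               # 
     ┃cancelled,23.┃                #
     ┃pending,34.42┗━━━━━━━━━━━━━━━━━
     ┃active,65.69,5851.19,19,░┃     
     ┃completed,6.89,7332.26,2░┃     
     ┃completed,28.19,2472.83,░┃     
     ┃pending,90.82,5074.83,60░┃━━━━━
     ┃cancelled,2.30,3633.66,5▼┃     
     ┗━━━━━━━━━━━━━━━━━━━━━━━━━┛     


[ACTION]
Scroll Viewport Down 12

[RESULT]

     ┃ FileEditor  ┃                 
     ┠─────────────┃               **
     ┃█tatus,score,┃           ~~    
     ┃pending,36.33┃     #       ~~~~
     ┃completed,75.┃      ##     *   
     ┃completed,25.┃        #   *    
     ┃cancelled,27.┃         ##      
     ┃pending,72.05┃           #     
     ┃inactive,12.5┃            #    
     ┃inactive,90.5┃             ##  
     ┃cancelled,25.┃               # 
     ┃cancelled,23.┃                #
     ┃pending,34.42┗━━━━━━━━━━━━━━━━━
     ┃active,65.69,5851.19,19,░┃     
     ┃completed,6.89,7332.26,2░┃     
     ┃completed,28.19,2472.83,░┃     
     ┃pending,90.82,5074.83,60░┃━━━━━
     ┃cancelled,2.30,3633.66,5▼┃     
     ┗━━━━━━━━━━━━━━━━━━━━━━━━━┛     
                                     
                                     


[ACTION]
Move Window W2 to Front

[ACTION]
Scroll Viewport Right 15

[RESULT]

eEditor  ┃                    ***┃   
─────────┃               *****   ┃   
us,score,┃           ~~          ┃   
ing,36.33┃     #       ~~~~      ┃   
leted,75.┃      ##     *   ~~~ ##┃┓  
leted,25.┃        #   *       ~~ ┃┃  
elled,27.┃         ##            ┃┨  
ing,72.05┃           #           ┃┃  
tive,12.5┃            #          ┃┃  
tive,90.5┃             ##        ┃┃  
elled,25.┃               #       ┃┃  
elled,23.┃                ##     ┃┃  
ing,34.42┗━━━━━━━━━━━━━━━━━━━━━━━┛┃  
ve,65.69,5851.19,19,░┃            ┃  
leted,6.89,7332.26,2░┃     ****** ┃  
leted,28.19,2472.83,░┃     ****** ┃  
ing,90.82,5074.83,60░┃━━━━━━━━━━━━┛  
elled,2.30,3633.66,5▼┃               
━━━━━━━━━━━━━━━━━━━━━┛               
                                     
                                     


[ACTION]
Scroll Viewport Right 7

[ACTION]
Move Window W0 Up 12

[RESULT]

eEditor  ┃                    ***┃┃  
─────────┃               *****   ┃┃  
us,score,┃           ~~          ┃┃  
ing,36.33┃     #       ~~~~      ┃┃  
leted,75.┃      ##     *   ~~~ ##┃┃  
leted,25.┃        #   *       ~~ ┃┛  
elled,27.┃         ##            ┃   
ing,72.05┃           #           ┃   
tive,12.5┃            #          ┃   
tive,90.5┃             ##        ┃   
elled,25.┃               #       ┃   
elled,23.┃                ##     ┃   
ing,34.42┗━━━━━━━━━━━━━━━━━━━━━━━┛   
ve,65.69,5851.19,19,░┃               
leted,6.89,7332.26,2░┃               
leted,28.19,2472.83,░┃               
ing,90.82,5074.83,60░┃               
elled,2.30,3633.66,5▼┃               
━━━━━━━━━━━━━━━━━━━━━┛               
                                     
                                     


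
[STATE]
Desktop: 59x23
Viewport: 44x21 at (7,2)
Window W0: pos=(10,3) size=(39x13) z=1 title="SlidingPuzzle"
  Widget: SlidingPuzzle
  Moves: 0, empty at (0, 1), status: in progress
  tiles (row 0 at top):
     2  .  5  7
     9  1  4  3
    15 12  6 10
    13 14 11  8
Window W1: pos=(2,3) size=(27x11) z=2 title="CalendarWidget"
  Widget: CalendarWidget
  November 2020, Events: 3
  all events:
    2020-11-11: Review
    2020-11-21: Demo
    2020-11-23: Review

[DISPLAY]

                                            
━━━━━━━━━━━━━━━━━━━━━┓━━━━━━━━━━━━━━━━━━━┓  
endarWidget          ┃                   ┃  
─────────────────────┨───────────────────┨  
  November 2020      ┃──┐                ┃  
u We Th Fr Sa Su     ┃7 │                ┃  
               1     ┃──┤                ┃  
3  4  5  6  7  8     ┃3 │                ┃  
0 11* 12 13 14 15    ┃──┤                ┃  
7 18 19 20 21* 22    ┃0 │                ┃  
24 25 26 27 28 29    ┃──┤                ┃  
━━━━━━━━━━━━━━━━━━━━━┛8 │                ┃  
   ┃└────┴────┴────┴────┘                ┃  
   ┗━━━━━━━━━━━━━━━━━━━━━━━━━━━━━━━━━━━━━┛  
                                            
                                            
                                            
                                            
                                            
                                            
                                            


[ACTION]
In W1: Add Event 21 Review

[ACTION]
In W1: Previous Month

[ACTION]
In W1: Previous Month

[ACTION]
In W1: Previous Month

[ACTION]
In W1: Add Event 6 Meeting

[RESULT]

                                            
━━━━━━━━━━━━━━━━━━━━━┓━━━━━━━━━━━━━━━━━━━┓  
endarWidget          ┃                   ┃  
─────────────────────┨───────────────────┨  
   August 2020       ┃──┐                ┃  
u We Th Fr Sa Su     ┃7 │                ┃  
            1  2     ┃──┤                ┃  
4  5  6*  7  8  9    ┃3 │                ┃  
1 12 13 14 15 16     ┃──┤                ┃  
8 19 20 21 22 23     ┃0 │                ┃  
5 26 27 28 29 30     ┃──┤                ┃  
━━━━━━━━━━━━━━━━━━━━━┛8 │                ┃  
   ┃└────┴────┴────┴────┘                ┃  
   ┗━━━━━━━━━━━━━━━━━━━━━━━━━━━━━━━━━━━━━┛  
                                            
                                            
                                            
                                            
                                            
                                            
                                            


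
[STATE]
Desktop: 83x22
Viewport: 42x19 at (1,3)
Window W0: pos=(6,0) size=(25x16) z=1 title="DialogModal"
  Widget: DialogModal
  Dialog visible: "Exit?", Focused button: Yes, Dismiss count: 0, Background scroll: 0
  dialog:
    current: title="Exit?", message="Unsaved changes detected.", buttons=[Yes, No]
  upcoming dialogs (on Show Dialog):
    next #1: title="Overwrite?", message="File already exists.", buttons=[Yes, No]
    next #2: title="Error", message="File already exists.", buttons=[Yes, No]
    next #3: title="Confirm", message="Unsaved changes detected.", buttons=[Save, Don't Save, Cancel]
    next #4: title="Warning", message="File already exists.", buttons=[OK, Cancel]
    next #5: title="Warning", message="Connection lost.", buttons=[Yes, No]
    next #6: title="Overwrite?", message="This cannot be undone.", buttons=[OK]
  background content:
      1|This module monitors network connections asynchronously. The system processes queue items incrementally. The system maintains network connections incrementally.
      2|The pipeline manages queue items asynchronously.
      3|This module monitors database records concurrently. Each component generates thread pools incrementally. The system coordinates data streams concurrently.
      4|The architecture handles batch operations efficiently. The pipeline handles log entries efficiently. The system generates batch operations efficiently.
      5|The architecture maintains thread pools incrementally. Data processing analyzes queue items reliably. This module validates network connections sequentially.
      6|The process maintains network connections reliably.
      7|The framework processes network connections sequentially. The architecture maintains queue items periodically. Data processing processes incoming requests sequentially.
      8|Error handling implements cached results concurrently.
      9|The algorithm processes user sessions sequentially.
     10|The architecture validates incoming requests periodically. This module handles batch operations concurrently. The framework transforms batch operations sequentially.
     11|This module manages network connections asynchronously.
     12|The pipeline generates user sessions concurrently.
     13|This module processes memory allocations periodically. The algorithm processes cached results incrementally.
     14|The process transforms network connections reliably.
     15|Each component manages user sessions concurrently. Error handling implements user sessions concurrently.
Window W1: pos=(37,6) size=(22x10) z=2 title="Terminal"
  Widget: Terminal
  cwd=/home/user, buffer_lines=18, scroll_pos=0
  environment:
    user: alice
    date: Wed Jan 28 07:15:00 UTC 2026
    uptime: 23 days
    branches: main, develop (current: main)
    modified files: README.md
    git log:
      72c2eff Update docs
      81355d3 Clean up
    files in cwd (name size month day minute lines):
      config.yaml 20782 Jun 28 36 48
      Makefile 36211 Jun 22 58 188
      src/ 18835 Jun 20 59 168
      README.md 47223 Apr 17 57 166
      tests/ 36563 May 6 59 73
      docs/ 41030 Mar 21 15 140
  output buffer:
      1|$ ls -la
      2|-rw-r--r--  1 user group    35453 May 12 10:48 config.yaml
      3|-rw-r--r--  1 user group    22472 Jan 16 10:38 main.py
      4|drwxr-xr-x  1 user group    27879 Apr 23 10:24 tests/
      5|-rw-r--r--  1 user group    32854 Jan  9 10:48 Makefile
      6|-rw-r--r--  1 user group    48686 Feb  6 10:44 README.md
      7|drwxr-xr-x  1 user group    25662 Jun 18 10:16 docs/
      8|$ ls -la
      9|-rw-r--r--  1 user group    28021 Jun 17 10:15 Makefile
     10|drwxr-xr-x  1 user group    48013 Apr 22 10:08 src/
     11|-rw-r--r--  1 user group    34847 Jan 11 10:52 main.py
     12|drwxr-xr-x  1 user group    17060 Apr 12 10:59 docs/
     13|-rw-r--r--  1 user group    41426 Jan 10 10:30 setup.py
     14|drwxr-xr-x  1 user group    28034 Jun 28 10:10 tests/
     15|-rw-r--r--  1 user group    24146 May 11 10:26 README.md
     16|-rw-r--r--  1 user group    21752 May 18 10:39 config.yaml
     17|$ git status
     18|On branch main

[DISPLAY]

     ┃This module monitors ne┃            
     ┃The pipeline manages qu┃            
     ┃This module monitors da┃            
     ┃Th┌─────────────────┐le┃      ┏━━━━━
     ┃Th│      Exit?      │ta┃      ┃ Term
     ┃Th│Unsaved changes d│ n┃      ┠─────
     ┃Th│    [Yes]  No    │es┃      ┃$ ls 
     ┃Er└─────────────────┘en┃      ┃-rw-r
     ┃The algorithm processes┃      ┃-rw-r
     ┃The architecture valida┃      ┃drwxr
     ┃This module manages net┃      ┃-rw-r
     ┃The pipeline generates ┃      ┃-rw-r
     ┗━━━━━━━━━━━━━━━━━━━━━━━┛      ┗━━━━━
                                          
                                          
                                          
                                          
                                          
                                          


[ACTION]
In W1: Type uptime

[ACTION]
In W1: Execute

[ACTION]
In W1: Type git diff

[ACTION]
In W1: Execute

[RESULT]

     ┃This module monitors ne┃            
     ┃The pipeline manages qu┃            
     ┃This module monitors da┃            
     ┃Th┌─────────────────┐le┃      ┏━━━━━
     ┃Th│      Exit?      │ta┃      ┃ Term
     ┃Th│Unsaved changes d│ n┃      ┠─────
     ┃Th│    [Yes]  No    │es┃      ┃--- a
     ┃Er└─────────────────┘en┃      ┃+++ b
     ┃The algorithm processes┃      ┃@@ -1
     ┃The architecture valida┃      ┃+# up
     ┃This module manages net┃      ┃ impo
     ┃The pipeline generates ┃      ┃$ █  
     ┗━━━━━━━━━━━━━━━━━━━━━━━┛      ┗━━━━━
                                          
                                          
                                          
                                          
                                          
                                          
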